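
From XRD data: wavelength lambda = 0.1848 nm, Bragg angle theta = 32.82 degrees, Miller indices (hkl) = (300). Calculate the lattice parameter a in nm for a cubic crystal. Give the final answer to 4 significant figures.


d = lambda / (2*sin(theta))
d = 0.1848 / (2*sin(32.82 deg))
d = 0.170479 nm
a = d * sqrt(h^2+k^2+l^2) = 0.170479 * sqrt(9)
a = 0.5114 nm


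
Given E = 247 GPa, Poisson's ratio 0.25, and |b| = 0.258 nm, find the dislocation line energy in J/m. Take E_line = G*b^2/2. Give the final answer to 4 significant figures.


Step 1: G = E / (2*(1+nu))
G = 247 / (2*(1+0.25)) = 98.8 GPa = 9.88e+10 Pa
Step 2: E_line = G*b^2/2
b = 0.258 nm = 2.58e-10 m
E_line = 0.5 * 9.88e+10 * (2.58e-10)^2 = 3.288e-09 J/m


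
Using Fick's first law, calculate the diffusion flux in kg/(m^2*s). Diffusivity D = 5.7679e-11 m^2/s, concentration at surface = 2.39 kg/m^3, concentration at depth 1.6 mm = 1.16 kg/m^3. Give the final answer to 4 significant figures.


J = -D * (dC/dx) = D * (C1 - C2) / dx
J = 5.7679e-11 * (2.39 - 1.16) / 1.6e-03
J = 4.434e-08 kg/(m^2*s)


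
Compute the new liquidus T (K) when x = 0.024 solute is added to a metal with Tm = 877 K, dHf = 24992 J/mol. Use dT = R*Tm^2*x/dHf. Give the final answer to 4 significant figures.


dT = R*Tm^2*x / dHf
dT = 8.314 * 877^2 * 0.024 / 24992
dT = 6.14072 K
T_new = 877 - 6.14072 = 870.9 K


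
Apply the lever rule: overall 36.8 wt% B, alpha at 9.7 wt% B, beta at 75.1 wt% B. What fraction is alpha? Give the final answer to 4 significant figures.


f_alpha = (C_beta - C0) / (C_beta - C_alpha)
f_alpha = (75.1 - 36.8) / (75.1 - 9.7)
f_alpha = 0.5856


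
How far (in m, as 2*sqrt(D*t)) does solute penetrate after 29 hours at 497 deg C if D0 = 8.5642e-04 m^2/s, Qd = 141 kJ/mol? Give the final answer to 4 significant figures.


Step 1: D = D0 * exp(-Qd/(R*T))
T = 770.15 K
D = 8.5642e-04 * exp(-141e3 / (8.314 * 770.15)) = 2.3397e-13 m^2/s
Step 2: L = 2*sqrt(D*t)
t = 29 h = 104400 s
L = 2*sqrt(2.3397e-13 * 104400) = 3.126e-04 m


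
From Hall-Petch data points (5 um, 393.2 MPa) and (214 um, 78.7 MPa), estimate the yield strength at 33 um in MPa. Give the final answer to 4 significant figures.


sigma_y = sigma0 + k / sqrt(d)
1/sqrt(d1) = 1/sqrt(5e-06) = 447.214;  1/sqrt(d2) = 68.3586
k = (sigma1 - sigma2) / (1/sqrt(d1) - 1/sqrt(d2)) = (393.2 - 78.7) / (447.214 - 68.3586) = 0.830133 MPa*m^0.5
sigma0 = sigma1 - k/sqrt(d1) = 393.2 - 0.830133*447.214 = 21.9533 MPa
sigma_y(d3) = 21.9533 + 0.830133 / sqrt(3.3e-05) = 166.5 MPa


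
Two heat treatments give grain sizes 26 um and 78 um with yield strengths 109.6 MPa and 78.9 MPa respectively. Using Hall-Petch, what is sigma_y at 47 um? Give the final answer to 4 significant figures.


sigma_y = sigma0 + k / sqrt(d)
1/sqrt(d1) = 1/sqrt(2.6e-05) = 196.116;  1/sqrt(d2) = 113.228
k = (sigma1 - sigma2) / (1/sqrt(d1) - 1/sqrt(d2)) = (109.6 - 78.9) / (196.116 - 113.228) = 0.370377 MPa*m^0.5
sigma0 = sigma1 - k/sqrt(d1) = 109.6 - 0.370377*196.116 = 36.963 MPa
sigma_y(d3) = 36.963 + 0.370377 / sqrt(4.7e-05) = 90.99 MPa


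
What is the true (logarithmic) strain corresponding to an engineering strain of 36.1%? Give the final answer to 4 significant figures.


epsilon_true = ln(1 + epsilon_eng)
epsilon_true = ln(1 + 0.361)
epsilon_true = 0.3082


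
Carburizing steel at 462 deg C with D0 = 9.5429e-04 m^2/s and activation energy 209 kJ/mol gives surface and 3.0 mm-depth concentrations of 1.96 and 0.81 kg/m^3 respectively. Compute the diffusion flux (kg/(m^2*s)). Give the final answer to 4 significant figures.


Step 1: D = D0 * exp(-Qd/(R*T))
T = 462 + 273.15 = 735.15 K
D = 9.5429e-04 * exp(-209e3 / (8.314 * 735.15)) = 1.34604e-18 m^2/s
Step 2: J = D * (C1 - C2) / dx
J = 1.34604e-18 * (1.96 - 0.81) / 3e-03
J = 5.16e-16 kg/(m^2*s)


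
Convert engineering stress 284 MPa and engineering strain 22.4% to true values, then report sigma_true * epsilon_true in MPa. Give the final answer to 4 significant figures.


sigma_true = sigma_eng * (1 + epsilon_eng)
sigma_true = 284 * (1 + 0.224) = 347.616 MPa
epsilon_true = ln(1 + epsilon_eng)
epsilon_true = ln(1 + 0.224) = 0.202124
sigma_true * epsilon_true = 347.616 * 0.202124 = 70.26 MPa


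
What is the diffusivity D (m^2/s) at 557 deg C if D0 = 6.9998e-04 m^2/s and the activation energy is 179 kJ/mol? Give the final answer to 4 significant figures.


D = D0 * exp(-Qd / (R*T))
T = 830.15 K
D = 6.9998e-04 * exp(-179e3 / (8.314 * 830.15))
D = 3.816e-15 m^2/s


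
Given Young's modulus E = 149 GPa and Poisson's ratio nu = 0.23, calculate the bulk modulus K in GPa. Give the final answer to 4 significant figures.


K = E / (3*(1-2*nu))
K = 149 / (3*(1-2*0.23))
K = 91.98 GPa


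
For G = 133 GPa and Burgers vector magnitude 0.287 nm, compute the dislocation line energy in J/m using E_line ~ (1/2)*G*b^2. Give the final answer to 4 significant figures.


E = G*b^2/2
b = 0.287 nm = 2.87e-10 m
G = 133 GPa = 1.33e+11 Pa
E = 0.5 * 1.33e+11 * (2.87e-10)^2
E = 5.478e-09 J/m


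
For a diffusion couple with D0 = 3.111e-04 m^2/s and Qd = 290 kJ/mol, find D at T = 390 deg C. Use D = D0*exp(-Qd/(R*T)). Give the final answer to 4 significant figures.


D = D0 * exp(-Qd / (R*T))
T = 663.15 K
D = 3.111e-04 * exp(-290e3 / (8.314 * 663.15))
D = 4.462e-27 m^2/s


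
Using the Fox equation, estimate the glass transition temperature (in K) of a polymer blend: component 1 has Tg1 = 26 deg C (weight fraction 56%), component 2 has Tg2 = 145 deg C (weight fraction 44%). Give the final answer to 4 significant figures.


1/Tg = w1/Tg1 + w2/Tg2 (in Kelvin)
Tg1 = 299.15 K, Tg2 = 418.15 K
1/Tg = 0.56/299.15 + 0.44/418.15
Tg = 342 K


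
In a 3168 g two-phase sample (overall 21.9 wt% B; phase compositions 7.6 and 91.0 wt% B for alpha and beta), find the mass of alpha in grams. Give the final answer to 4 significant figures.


f_alpha = (C_beta - C0) / (C_beta - C_alpha)
f_alpha = (91.0 - 21.9) / (91.0 - 7.6) = 0.828537
m_alpha = f_alpha * m_total = 0.828537 * 3168 = 2625 g


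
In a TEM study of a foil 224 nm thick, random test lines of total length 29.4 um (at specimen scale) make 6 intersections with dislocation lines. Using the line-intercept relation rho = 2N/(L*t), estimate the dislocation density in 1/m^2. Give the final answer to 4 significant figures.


rho = 2N / (L * t)
L = 29.4 um = 2.94e-05 m, t = 224 nm = 2.24e-07 m
rho = 2 * 6 / (2.94e-05 * 2.24e-07)
rho = 1.822e+12 1/m^2


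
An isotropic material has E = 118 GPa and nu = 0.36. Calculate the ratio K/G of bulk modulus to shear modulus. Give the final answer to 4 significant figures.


G = E / (2*(1+nu))
G = 118 / (2*(1+0.36)) = 43.3824 GPa
K = E / (3*(1-2*nu))
K = 118 / (3*(1-2*0.36)) = 140.476 GPa
K/G = 140.476 / 43.3824 = 3.238


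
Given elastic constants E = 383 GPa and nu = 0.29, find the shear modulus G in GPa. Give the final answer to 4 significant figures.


G = E / (2*(1+nu))
G = 383 / (2*(1+0.29))
G = 148.4 GPa


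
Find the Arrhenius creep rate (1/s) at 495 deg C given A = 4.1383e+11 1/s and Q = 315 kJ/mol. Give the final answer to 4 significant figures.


rate = A * exp(-Q / (R*T))
T = 495 + 273.15 = 768.15 K
rate = 4.1383e+11 * exp(-315e3 / (8.314 * 768.15))
rate = 1.57e-10 1/s


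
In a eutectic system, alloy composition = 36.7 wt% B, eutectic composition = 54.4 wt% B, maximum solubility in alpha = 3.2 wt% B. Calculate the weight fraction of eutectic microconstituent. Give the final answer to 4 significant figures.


f_primary = (C_e - C0) / (C_e - C_alpha_max)
f_primary = (54.4 - 36.7) / (54.4 - 3.2)
f_primary = 0.345703
f_eutectic = 1 - 0.345703 = 0.6543


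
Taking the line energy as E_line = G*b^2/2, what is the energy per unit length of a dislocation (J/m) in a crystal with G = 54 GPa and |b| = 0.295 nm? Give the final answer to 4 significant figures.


E = G*b^2/2
b = 0.295 nm = 2.95e-10 m
G = 54 GPa = 5.4e+10 Pa
E = 0.5 * 5.4e+10 * (2.95e-10)^2
E = 2.35e-09 J/m


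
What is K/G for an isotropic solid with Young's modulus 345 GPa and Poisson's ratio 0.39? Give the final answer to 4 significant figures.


G = E / (2*(1+nu))
G = 345 / (2*(1+0.39)) = 124.101 GPa
K = E / (3*(1-2*nu))
K = 345 / (3*(1-2*0.39)) = 522.727 GPa
K/G = 522.727 / 124.101 = 4.212


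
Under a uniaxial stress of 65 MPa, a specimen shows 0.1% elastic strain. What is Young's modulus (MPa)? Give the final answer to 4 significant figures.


E = sigma / epsilon
epsilon = 0.1% = 1e-03
E = 65 / 1e-03
E = 65000 MPa


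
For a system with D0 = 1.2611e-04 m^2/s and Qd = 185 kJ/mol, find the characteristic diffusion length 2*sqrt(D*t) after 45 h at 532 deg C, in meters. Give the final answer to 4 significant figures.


Step 1: D = D0 * exp(-Qd/(R*T))
T = 805.15 K
D = 1.2611e-04 * exp(-185e3 / (8.314 * 805.15)) = 1.25406e-16 m^2/s
Step 2: L = 2*sqrt(D*t)
t = 45 h = 162000 s
L = 2*sqrt(1.25406e-16 * 162000) = 9.015e-06 m


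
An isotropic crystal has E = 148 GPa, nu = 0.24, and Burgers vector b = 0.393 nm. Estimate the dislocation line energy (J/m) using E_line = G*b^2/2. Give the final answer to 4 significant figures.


Step 1: G = E / (2*(1+nu))
G = 148 / (2*(1+0.24)) = 59.6774 GPa = 5.96774e+10 Pa
Step 2: E_line = G*b^2/2
b = 0.393 nm = 3.93e-10 m
E_line = 0.5 * 5.96774e+10 * (3.93e-10)^2 = 4.609e-09 J/m


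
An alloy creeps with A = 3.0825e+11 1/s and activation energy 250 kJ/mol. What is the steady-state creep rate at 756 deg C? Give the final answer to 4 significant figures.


rate = A * exp(-Q / (R*T))
T = 756 + 273.15 = 1029.15 K
rate = 3.0825e+11 * exp(-250e3 / (8.314 * 1029.15))
rate = 0.06305 1/s


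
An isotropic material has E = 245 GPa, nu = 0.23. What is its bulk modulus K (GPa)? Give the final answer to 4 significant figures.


K = E / (3*(1-2*nu))
K = 245 / (3*(1-2*0.23))
K = 151.2 GPa


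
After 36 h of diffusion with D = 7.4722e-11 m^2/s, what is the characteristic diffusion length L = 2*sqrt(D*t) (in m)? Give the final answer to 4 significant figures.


t = 36 hr = 129600 s
Diffusion length = 2*sqrt(D*t)
= 2*sqrt(7.4722e-11 * 129600)
= 6.224e-03 m


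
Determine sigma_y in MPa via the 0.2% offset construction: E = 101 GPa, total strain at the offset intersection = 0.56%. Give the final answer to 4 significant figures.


Offset strain = 0.002
Elastic strain at yield = total_strain - offset = 5.6e-03 - 0.002 = 3.6e-03
sigma_y = E * elastic_strain = 101000 * 3.6e-03
sigma_y = 363.6 MPa


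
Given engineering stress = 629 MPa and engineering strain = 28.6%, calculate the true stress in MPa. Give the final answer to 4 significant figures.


sigma_true = sigma_eng * (1 + epsilon_eng)
sigma_true = 629 * (1 + 0.286)
sigma_true = 808.9 MPa


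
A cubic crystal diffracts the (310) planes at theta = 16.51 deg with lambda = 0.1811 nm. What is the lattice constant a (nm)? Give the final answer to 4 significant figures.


d = lambda / (2*sin(theta))
d = 0.1811 / (2*sin(16.51 deg))
d = 0.318633 nm
a = d * sqrt(h^2+k^2+l^2) = 0.318633 * sqrt(10)
a = 1.008 nm


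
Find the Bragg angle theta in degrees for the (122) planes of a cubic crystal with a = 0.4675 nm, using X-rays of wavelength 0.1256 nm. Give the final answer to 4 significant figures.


d = a / sqrt(h^2+k^2+l^2)
d = 0.4675 / sqrt(9) = 0.155833 nm
lambda = 2*d*sin(theta)  =>  sin(theta) = lambda / (2*d)
sin(theta) = 0.1256 / (2 * 0.155833) = 0.402995
theta = 23.77 deg


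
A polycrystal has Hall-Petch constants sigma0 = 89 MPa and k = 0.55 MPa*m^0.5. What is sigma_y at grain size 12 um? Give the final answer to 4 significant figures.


sigma_y = sigma0 + k / sqrt(d)
d = 12 um = 1.2e-05 m
sigma_y = 89 + 0.55 / sqrt(1.2e-05)
sigma_y = 247.8 MPa


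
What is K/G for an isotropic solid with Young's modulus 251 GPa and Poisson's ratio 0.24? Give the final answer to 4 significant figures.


G = E / (2*(1+nu))
G = 251 / (2*(1+0.24)) = 101.21 GPa
K = E / (3*(1-2*nu))
K = 251 / (3*(1-2*0.24)) = 160.897 GPa
K/G = 160.897 / 101.21 = 1.59


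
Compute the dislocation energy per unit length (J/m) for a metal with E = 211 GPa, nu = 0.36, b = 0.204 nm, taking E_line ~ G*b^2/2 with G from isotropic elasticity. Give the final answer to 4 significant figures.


Step 1: G = E / (2*(1+nu))
G = 211 / (2*(1+0.36)) = 77.5735 GPa = 7.75735e+10 Pa
Step 2: E_line = G*b^2/2
b = 0.204 nm = 2.04e-10 m
E_line = 0.5 * 7.75735e+10 * (2.04e-10)^2 = 1.614e-09 J/m


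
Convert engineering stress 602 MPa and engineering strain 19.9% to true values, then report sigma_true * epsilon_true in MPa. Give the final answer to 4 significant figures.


sigma_true = sigma_eng * (1 + epsilon_eng)
sigma_true = 602 * (1 + 0.199) = 721.798 MPa
epsilon_true = ln(1 + epsilon_eng)
epsilon_true = ln(1 + 0.199) = 0.181488
sigma_true * epsilon_true = 721.798 * 0.181488 = 131 MPa


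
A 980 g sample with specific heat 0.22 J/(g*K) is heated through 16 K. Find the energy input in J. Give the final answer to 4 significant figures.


Q = m * cp * dT
Q = 980 * 0.22 * 16
Q = 3450 J


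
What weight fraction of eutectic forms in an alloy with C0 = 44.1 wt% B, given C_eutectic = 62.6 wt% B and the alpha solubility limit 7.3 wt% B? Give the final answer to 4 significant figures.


f_primary = (C_e - C0) / (C_e - C_alpha_max)
f_primary = (62.6 - 44.1) / (62.6 - 7.3)
f_primary = 0.334539
f_eutectic = 1 - 0.334539 = 0.6655


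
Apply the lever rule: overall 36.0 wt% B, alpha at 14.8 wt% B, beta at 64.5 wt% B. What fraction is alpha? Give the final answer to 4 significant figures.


f_alpha = (C_beta - C0) / (C_beta - C_alpha)
f_alpha = (64.5 - 36.0) / (64.5 - 14.8)
f_alpha = 0.5734


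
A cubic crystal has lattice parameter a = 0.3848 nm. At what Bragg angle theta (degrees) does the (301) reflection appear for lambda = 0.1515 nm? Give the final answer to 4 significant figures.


d = a / sqrt(h^2+k^2+l^2)
d = 0.3848 / sqrt(10) = 0.121684 nm
lambda = 2*d*sin(theta)  =>  sin(theta) = lambda / (2*d)
sin(theta) = 0.1515 / (2 * 0.121684) = 0.622512
theta = 38.5 deg


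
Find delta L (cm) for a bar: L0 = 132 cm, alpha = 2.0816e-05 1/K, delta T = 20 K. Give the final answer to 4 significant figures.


dL = L0 * alpha * dT
dL = 132 * 2.0816e-05 * 20
dL = 0.05495 cm


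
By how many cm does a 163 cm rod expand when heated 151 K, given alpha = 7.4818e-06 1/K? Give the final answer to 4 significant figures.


dL = L0 * alpha * dT
dL = 163 * 7.4818e-06 * 151
dL = 0.1841 cm


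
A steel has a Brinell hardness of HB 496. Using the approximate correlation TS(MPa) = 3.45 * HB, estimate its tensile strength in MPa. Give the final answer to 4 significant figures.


TS (MPa) = 3.45 * HB
TS = 3.45 * 496
TS = 1711 MPa


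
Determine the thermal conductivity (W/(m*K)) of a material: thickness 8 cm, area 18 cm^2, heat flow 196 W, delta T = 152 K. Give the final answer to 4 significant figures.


k = Q*L / (A*dT)
L = 0.08 m, A = 1.8e-03 m^2
k = 196 * 0.08 / (1.8e-03 * 152)
k = 57.31 W/(m*K)


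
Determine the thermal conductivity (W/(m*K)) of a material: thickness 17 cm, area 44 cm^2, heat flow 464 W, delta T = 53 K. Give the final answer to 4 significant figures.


k = Q*L / (A*dT)
L = 0.17 m, A = 4.4e-03 m^2
k = 464 * 0.17 / (4.4e-03 * 53)
k = 338.3 W/(m*K)


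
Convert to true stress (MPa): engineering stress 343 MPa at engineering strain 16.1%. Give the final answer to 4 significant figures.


sigma_true = sigma_eng * (1 + epsilon_eng)
sigma_true = 343 * (1 + 0.161)
sigma_true = 398.2 MPa


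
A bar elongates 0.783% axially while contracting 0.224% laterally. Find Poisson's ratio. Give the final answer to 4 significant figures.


nu = -epsilon_lat / epsilon_axial
Lateral strain is contraction (negative), so using magnitudes:
nu = 0.224 / 0.783
nu = 0.2861


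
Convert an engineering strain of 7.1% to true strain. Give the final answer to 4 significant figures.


epsilon_true = ln(1 + epsilon_eng)
epsilon_true = ln(1 + 0.071)
epsilon_true = 0.06859


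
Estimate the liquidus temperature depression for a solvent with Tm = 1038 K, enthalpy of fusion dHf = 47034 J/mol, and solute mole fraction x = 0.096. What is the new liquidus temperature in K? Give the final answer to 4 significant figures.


dT = R*Tm^2*x / dHf
dT = 8.314 * 1038^2 * 0.096 / 47034
dT = 18.2837 K
T_new = 1038 - 18.2837 = 1020 K


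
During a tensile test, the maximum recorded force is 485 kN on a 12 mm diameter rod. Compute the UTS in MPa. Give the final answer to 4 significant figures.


A0 = pi*(d/2)^2 = pi*(12/2)^2 = 113.097 mm^2
UTS = F_max / A0 = 485*1000 / 113.097
UTS = 4288 MPa


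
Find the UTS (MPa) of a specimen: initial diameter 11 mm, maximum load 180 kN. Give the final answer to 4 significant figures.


A0 = pi*(d/2)^2 = pi*(11/2)^2 = 95.0332 mm^2
UTS = F_max / A0 = 180*1000 / 95.0332
UTS = 1894 MPa


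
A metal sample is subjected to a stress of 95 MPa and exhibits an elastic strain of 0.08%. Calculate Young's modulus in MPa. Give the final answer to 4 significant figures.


E = sigma / epsilon
epsilon = 0.08% = 8e-04
E = 95 / 8e-04
E = 118800 MPa


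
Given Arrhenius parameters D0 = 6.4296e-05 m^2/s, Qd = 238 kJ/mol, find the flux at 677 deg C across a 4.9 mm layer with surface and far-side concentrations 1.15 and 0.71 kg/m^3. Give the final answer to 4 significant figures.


Step 1: D = D0 * exp(-Qd/(R*T))
T = 677 + 273.15 = 950.15 K
D = 6.4296e-05 * exp(-238e3 / (8.314 * 950.15)) = 5.29207e-18 m^2/s
Step 2: J = D * (C1 - C2) / dx
J = 5.29207e-18 * (1.15 - 0.71) / 4.9e-03
J = 4.752e-16 kg/(m^2*s)


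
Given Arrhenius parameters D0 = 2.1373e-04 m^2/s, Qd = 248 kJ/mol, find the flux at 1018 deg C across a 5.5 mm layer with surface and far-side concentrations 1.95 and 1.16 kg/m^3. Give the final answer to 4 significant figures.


Step 1: D = D0 * exp(-Qd/(R*T))
T = 1018 + 273.15 = 1291.15 K
D = 2.1373e-04 * exp(-248e3 / (8.314 * 1291.15)) = 1.97897e-14 m^2/s
Step 2: J = D * (C1 - C2) / dx
J = 1.97897e-14 * (1.95 - 1.16) / 5.5e-03
J = 2.843e-12 kg/(m^2*s)


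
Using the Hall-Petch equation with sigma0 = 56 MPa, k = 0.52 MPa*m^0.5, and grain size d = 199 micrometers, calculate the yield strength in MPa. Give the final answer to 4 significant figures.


sigma_y = sigma0 + k / sqrt(d)
d = 199 um = 1.99e-04 m
sigma_y = 56 + 0.52 / sqrt(1.99e-04)
sigma_y = 92.86 MPa


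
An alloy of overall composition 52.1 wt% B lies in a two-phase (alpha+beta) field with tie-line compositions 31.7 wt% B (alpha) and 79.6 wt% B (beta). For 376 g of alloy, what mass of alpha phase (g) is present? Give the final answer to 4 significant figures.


f_alpha = (C_beta - C0) / (C_beta - C_alpha)
f_alpha = (79.6 - 52.1) / (79.6 - 31.7) = 0.574113
m_alpha = f_alpha * m_total = 0.574113 * 376 = 215.9 g


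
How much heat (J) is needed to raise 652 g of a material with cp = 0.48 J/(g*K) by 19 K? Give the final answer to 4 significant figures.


Q = m * cp * dT
Q = 652 * 0.48 * 19
Q = 5946 J


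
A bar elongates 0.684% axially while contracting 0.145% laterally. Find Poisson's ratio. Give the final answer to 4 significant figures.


nu = -epsilon_lat / epsilon_axial
Lateral strain is contraction (negative), so using magnitudes:
nu = 0.145 / 0.684
nu = 0.212


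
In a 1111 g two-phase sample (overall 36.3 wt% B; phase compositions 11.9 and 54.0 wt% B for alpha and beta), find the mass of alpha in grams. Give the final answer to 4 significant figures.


f_alpha = (C_beta - C0) / (C_beta - C_alpha)
f_alpha = (54.0 - 36.3) / (54.0 - 11.9) = 0.420428
m_alpha = f_alpha * m_total = 0.420428 * 1111 = 467.1 g


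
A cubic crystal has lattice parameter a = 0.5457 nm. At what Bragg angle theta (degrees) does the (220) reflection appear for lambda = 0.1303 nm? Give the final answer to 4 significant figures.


d = a / sqrt(h^2+k^2+l^2)
d = 0.5457 / sqrt(8) = 0.192934 nm
lambda = 2*d*sin(theta)  =>  sin(theta) = lambda / (2*d)
sin(theta) = 0.1303 / (2 * 0.192934) = 0.33768
theta = 19.74 deg


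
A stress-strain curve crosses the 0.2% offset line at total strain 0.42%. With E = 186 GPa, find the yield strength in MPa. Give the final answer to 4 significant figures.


Offset strain = 0.002
Elastic strain at yield = total_strain - offset = 4.2e-03 - 0.002 = 2.2e-03
sigma_y = E * elastic_strain = 186000 * 2.2e-03
sigma_y = 409.2 MPa


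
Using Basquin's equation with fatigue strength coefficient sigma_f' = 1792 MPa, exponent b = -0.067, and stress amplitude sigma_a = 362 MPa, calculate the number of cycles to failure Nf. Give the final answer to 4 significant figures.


sigma_a = sigma_f' * (2*Nf)^b
2*Nf = (sigma_a / sigma_f')^(1/b)
2*Nf = (362 / 1792)^(1/-0.067)
2*Nf = 2.33133e+10
Nf = 1.166e+10 cycles


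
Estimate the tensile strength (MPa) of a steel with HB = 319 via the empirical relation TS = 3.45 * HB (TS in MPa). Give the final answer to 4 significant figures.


TS (MPa) = 3.45 * HB
TS = 3.45 * 319
TS = 1101 MPa


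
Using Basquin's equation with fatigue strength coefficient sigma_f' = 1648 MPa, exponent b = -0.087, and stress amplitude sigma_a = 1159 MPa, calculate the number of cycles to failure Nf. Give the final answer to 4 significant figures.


sigma_a = sigma_f' * (2*Nf)^b
2*Nf = (sigma_a / sigma_f')^(1/b)
2*Nf = (1159 / 1648)^(1/-0.087)
2*Nf = 57.1702
Nf = 28.59 cycles


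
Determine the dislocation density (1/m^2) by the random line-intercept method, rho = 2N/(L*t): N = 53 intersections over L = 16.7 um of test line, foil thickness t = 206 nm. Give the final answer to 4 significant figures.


rho = 2N / (L * t)
L = 16.7 um = 1.67e-05 m, t = 206 nm = 2.06e-07 m
rho = 2 * 53 / (1.67e-05 * 2.06e-07)
rho = 3.081e+13 1/m^2


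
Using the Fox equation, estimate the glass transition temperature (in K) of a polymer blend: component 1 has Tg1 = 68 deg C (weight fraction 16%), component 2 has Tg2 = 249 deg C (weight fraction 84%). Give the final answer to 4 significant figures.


1/Tg = w1/Tg1 + w2/Tg2 (in Kelvin)
Tg1 = 341.15 K, Tg2 = 522.15 K
1/Tg = 0.16/341.15 + 0.84/522.15
Tg = 481.3 K


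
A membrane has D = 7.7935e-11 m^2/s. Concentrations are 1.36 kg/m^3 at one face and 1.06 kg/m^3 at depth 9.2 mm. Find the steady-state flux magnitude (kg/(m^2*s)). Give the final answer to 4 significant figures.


J = -D * (dC/dx) = D * (C1 - C2) / dx
J = 7.7935e-11 * (1.36 - 1.06) / 9.2e-03
J = 2.541e-09 kg/(m^2*s)


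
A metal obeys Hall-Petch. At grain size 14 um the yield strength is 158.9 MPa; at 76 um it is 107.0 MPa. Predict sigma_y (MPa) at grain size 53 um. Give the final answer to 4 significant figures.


sigma_y = sigma0 + k / sqrt(d)
1/sqrt(d1) = 1/sqrt(1.4e-05) = 267.261;  1/sqrt(d2) = 114.708
k = (sigma1 - sigma2) / (1/sqrt(d1) - 1/sqrt(d2)) = (158.9 - 107.0) / (267.261 - 114.708) = 0.340209 MPa*m^0.5
sigma0 = sigma1 - k/sqrt(d1) = 158.9 - 0.340209*267.261 = 67.9754 MPa
sigma_y(d3) = 67.9754 + 0.340209 / sqrt(5.3e-05) = 114.7 MPa


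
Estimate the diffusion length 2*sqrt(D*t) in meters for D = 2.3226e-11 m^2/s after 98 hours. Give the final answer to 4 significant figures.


t = 98 hr = 352800 s
Diffusion length = 2*sqrt(D*t)
= 2*sqrt(2.3226e-11 * 352800)
= 5.725e-03 m


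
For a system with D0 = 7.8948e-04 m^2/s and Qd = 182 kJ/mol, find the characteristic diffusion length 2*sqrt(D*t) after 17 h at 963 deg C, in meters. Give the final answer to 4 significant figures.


Step 1: D = D0 * exp(-Qd/(R*T))
T = 1236.15 K
D = 7.8948e-04 * exp(-182e3 / (8.314 * 1236.15)) = 1.60875e-11 m^2/s
Step 2: L = 2*sqrt(D*t)
t = 17 h = 61200 s
L = 2*sqrt(1.60875e-11 * 61200) = 1.984e-03 m


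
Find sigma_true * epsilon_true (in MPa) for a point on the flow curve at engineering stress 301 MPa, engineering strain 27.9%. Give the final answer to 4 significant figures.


sigma_true = sigma_eng * (1 + epsilon_eng)
sigma_true = 301 * (1 + 0.279) = 384.979 MPa
epsilon_true = ln(1 + epsilon_eng)
epsilon_true = ln(1 + 0.279) = 0.246079
sigma_true * epsilon_true = 384.979 * 0.246079 = 94.74 MPa


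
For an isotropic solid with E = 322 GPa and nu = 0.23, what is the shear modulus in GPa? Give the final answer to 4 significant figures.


G = E / (2*(1+nu))
G = 322 / (2*(1+0.23))
G = 130.9 GPa


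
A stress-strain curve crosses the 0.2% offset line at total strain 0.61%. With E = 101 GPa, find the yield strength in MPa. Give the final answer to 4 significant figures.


Offset strain = 0.002
Elastic strain at yield = total_strain - offset = 6.1e-03 - 0.002 = 4.1e-03
sigma_y = E * elastic_strain = 101000 * 4.1e-03
sigma_y = 414.1 MPa


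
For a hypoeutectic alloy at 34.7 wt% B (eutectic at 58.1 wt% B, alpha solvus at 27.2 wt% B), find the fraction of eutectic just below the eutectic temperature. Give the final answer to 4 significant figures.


f_primary = (C_e - C0) / (C_e - C_alpha_max)
f_primary = (58.1 - 34.7) / (58.1 - 27.2)
f_primary = 0.757282
f_eutectic = 1 - 0.757282 = 0.2427


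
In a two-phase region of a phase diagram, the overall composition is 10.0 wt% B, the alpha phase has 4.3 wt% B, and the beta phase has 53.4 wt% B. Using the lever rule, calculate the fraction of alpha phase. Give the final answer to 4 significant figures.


f_alpha = (C_beta - C0) / (C_beta - C_alpha)
f_alpha = (53.4 - 10.0) / (53.4 - 4.3)
f_alpha = 0.8839


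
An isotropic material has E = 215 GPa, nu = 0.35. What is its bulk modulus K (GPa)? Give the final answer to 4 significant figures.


K = E / (3*(1-2*nu))
K = 215 / (3*(1-2*0.35))
K = 238.9 GPa


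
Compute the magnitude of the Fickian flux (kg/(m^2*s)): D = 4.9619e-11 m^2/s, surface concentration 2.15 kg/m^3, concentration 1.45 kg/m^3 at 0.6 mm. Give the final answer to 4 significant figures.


J = -D * (dC/dx) = D * (C1 - C2) / dx
J = 4.9619e-11 * (2.15 - 1.45) / 6e-04
J = 5.789e-08 kg/(m^2*s)


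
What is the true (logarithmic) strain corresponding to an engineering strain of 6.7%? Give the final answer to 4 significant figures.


epsilon_true = ln(1 + epsilon_eng)
epsilon_true = ln(1 + 0.067)
epsilon_true = 0.06485


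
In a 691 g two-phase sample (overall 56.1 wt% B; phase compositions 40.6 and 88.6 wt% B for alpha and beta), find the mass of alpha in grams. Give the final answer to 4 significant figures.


f_alpha = (C_beta - C0) / (C_beta - C_alpha)
f_alpha = (88.6 - 56.1) / (88.6 - 40.6) = 0.677083
m_alpha = f_alpha * m_total = 0.677083 * 691 = 467.9 g


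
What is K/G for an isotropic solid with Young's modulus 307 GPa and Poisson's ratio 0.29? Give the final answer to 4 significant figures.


G = E / (2*(1+nu))
G = 307 / (2*(1+0.29)) = 118.992 GPa
K = E / (3*(1-2*nu))
K = 307 / (3*(1-2*0.29)) = 243.651 GPa
K/G = 243.651 / 118.992 = 2.048


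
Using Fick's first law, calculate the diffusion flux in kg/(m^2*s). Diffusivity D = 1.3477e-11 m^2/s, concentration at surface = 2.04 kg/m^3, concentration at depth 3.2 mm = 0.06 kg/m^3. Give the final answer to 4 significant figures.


J = -D * (dC/dx) = D * (C1 - C2) / dx
J = 1.3477e-11 * (2.04 - 0.06) / 3.2e-03
J = 8.339e-09 kg/(m^2*s)


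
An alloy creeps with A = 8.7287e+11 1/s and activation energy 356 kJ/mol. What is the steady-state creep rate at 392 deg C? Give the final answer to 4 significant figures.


rate = A * exp(-Q / (R*T))
T = 392 + 273.15 = 665.15 K
rate = 8.7287e+11 * exp(-356e3 / (8.314 * 665.15))
rate = 9.617e-17 1/s


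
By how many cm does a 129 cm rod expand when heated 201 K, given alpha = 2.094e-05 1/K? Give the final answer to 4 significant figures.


dL = L0 * alpha * dT
dL = 129 * 2.094e-05 * 201
dL = 0.543 cm


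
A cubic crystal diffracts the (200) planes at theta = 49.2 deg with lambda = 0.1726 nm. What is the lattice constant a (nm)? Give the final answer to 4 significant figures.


d = lambda / (2*sin(theta))
d = 0.1726 / (2*sin(49.2 deg))
d = 0.114003 nm
a = d * sqrt(h^2+k^2+l^2) = 0.114003 * sqrt(4)
a = 0.228 nm


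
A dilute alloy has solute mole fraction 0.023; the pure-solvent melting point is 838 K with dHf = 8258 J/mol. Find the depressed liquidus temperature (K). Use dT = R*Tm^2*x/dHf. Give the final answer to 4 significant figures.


dT = R*Tm^2*x / dHf
dT = 8.314 * 838^2 * 0.023 / 8258
dT = 16.2611 K
T_new = 838 - 16.2611 = 821.7 K


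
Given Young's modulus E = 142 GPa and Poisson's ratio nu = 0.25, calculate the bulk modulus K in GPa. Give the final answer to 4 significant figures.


K = E / (3*(1-2*nu))
K = 142 / (3*(1-2*0.25))
K = 94.67 GPa


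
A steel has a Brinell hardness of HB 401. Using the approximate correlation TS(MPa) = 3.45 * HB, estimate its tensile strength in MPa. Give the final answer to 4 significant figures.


TS (MPa) = 3.45 * HB
TS = 3.45 * 401
TS = 1383 MPa


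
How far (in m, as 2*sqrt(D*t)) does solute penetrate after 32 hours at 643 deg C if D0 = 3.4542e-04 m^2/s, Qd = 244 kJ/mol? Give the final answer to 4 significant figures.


Step 1: D = D0 * exp(-Qd/(R*T))
T = 916.15 K
D = 3.4542e-04 * exp(-244e3 / (8.314 * 916.15)) = 4.22759e-18 m^2/s
Step 2: L = 2*sqrt(D*t)
t = 32 h = 115200 s
L = 2*sqrt(4.22759e-18 * 115200) = 1.396e-06 m


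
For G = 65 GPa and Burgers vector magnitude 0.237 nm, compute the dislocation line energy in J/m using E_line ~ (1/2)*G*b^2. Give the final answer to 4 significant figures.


E = G*b^2/2
b = 0.237 nm = 2.37e-10 m
G = 65 GPa = 6.5e+10 Pa
E = 0.5 * 6.5e+10 * (2.37e-10)^2
E = 1.825e-09 J/m


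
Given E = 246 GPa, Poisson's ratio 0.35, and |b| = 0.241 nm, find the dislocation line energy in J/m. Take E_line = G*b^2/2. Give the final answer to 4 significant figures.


Step 1: G = E / (2*(1+nu))
G = 246 / (2*(1+0.35)) = 91.1111 GPa = 9.11111e+10 Pa
Step 2: E_line = G*b^2/2
b = 0.241 nm = 2.41e-10 m
E_line = 0.5 * 9.11111e+10 * (2.41e-10)^2 = 2.646e-09 J/m


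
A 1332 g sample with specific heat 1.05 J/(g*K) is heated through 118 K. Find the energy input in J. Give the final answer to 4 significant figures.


Q = m * cp * dT
Q = 1332 * 1.05 * 118
Q = 165000 J


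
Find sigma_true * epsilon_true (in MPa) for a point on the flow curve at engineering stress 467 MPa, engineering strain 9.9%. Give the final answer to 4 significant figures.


sigma_true = sigma_eng * (1 + epsilon_eng)
sigma_true = 467 * (1 + 0.099) = 513.233 MPa
epsilon_true = ln(1 + epsilon_eng)
epsilon_true = ln(1 + 0.099) = 0.0944007
sigma_true * epsilon_true = 513.233 * 0.0944007 = 48.45 MPa


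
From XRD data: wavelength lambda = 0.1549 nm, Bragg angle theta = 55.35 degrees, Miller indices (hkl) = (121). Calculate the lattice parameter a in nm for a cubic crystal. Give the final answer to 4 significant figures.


d = lambda / (2*sin(theta))
d = 0.1549 / (2*sin(55.35 deg))
d = 0.094148 nm
a = d * sqrt(h^2+k^2+l^2) = 0.094148 * sqrt(6)
a = 0.2306 nm


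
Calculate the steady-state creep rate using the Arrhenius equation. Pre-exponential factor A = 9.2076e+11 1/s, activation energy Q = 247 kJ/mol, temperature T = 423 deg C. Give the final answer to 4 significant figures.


rate = A * exp(-Q / (R*T))
T = 423 + 273.15 = 696.15 K
rate = 9.2076e+11 * exp(-247e3 / (8.314 * 696.15))
rate = 2.693e-07 1/s


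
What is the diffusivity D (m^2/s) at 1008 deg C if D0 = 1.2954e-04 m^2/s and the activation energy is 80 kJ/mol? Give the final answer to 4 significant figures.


D = D0 * exp(-Qd / (R*T))
T = 1281.15 K
D = 1.2954e-04 * exp(-80e3 / (8.314 * 1281.15))
D = 7.088e-08 m^2/s


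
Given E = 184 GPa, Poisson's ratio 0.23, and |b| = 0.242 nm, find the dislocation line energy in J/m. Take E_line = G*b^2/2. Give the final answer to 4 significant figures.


Step 1: G = E / (2*(1+nu))
G = 184 / (2*(1+0.23)) = 74.7967 GPa = 7.47967e+10 Pa
Step 2: E_line = G*b^2/2
b = 0.242 nm = 2.42e-10 m
E_line = 0.5 * 7.47967e+10 * (2.42e-10)^2 = 2.19e-09 J/m


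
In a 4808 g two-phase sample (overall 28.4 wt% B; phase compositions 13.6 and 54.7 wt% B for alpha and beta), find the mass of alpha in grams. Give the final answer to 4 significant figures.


f_alpha = (C_beta - C0) / (C_beta - C_alpha)
f_alpha = (54.7 - 28.4) / (54.7 - 13.6) = 0.639903
m_alpha = f_alpha * m_total = 0.639903 * 4808 = 3077 g


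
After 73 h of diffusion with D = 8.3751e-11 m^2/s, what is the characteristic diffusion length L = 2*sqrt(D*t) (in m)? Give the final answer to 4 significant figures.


t = 73 hr = 262800 s
Diffusion length = 2*sqrt(D*t)
= 2*sqrt(8.3751e-11 * 262800)
= 9.383e-03 m


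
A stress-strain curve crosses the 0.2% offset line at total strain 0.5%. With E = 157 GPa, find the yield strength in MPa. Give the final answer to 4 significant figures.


Offset strain = 0.002
Elastic strain at yield = total_strain - offset = 5e-03 - 0.002 = 3e-03
sigma_y = E * elastic_strain = 157000 * 3e-03
sigma_y = 471 MPa


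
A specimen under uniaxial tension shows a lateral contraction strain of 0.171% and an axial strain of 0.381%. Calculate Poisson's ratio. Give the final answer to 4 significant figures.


nu = -epsilon_lat / epsilon_axial
Lateral strain is contraction (negative), so using magnitudes:
nu = 0.171 / 0.381
nu = 0.4488


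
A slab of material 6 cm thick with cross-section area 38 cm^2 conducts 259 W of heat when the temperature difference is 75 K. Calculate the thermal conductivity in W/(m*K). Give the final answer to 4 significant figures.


k = Q*L / (A*dT)
L = 0.06 m, A = 3.8e-03 m^2
k = 259 * 0.06 / (3.8e-03 * 75)
k = 54.53 W/(m*K)


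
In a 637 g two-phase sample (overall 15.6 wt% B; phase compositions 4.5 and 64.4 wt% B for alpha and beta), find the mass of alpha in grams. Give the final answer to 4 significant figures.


f_alpha = (C_beta - C0) / (C_beta - C_alpha)
f_alpha = (64.4 - 15.6) / (64.4 - 4.5) = 0.814691
m_alpha = f_alpha * m_total = 0.814691 * 637 = 519 g


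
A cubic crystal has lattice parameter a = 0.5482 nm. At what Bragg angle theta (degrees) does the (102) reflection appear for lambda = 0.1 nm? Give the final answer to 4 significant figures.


d = a / sqrt(h^2+k^2+l^2)
d = 0.5482 / sqrt(5) = 0.245162 nm
lambda = 2*d*sin(theta)  =>  sin(theta) = lambda / (2*d)
sin(theta) = 0.1 / (2 * 0.245162) = 0.203946
theta = 11.77 deg


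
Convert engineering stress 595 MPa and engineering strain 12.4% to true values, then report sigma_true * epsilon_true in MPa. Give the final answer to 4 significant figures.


sigma_true = sigma_eng * (1 + epsilon_eng)
sigma_true = 595 * (1 + 0.124) = 668.78 MPa
epsilon_true = ln(1 + epsilon_eng)
epsilon_true = ln(1 + 0.124) = 0.116894
sigma_true * epsilon_true = 668.78 * 0.116894 = 78.18 MPa


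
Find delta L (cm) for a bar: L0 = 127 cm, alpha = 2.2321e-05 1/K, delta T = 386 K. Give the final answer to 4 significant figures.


dL = L0 * alpha * dT
dL = 127 * 2.2321e-05 * 386
dL = 1.094 cm


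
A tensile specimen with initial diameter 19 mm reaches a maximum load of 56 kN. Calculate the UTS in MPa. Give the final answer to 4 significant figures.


A0 = pi*(d/2)^2 = pi*(19/2)^2 = 283.529 mm^2
UTS = F_max / A0 = 56*1000 / 283.529
UTS = 197.5 MPa


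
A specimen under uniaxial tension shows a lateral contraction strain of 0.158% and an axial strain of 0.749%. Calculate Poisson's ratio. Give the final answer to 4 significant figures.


nu = -epsilon_lat / epsilon_axial
Lateral strain is contraction (negative), so using magnitudes:
nu = 0.158 / 0.749
nu = 0.2109


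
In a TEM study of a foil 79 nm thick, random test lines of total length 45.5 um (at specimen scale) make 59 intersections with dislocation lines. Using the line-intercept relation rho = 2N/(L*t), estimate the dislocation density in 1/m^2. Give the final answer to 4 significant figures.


rho = 2N / (L * t)
L = 45.5 um = 4.55e-05 m, t = 79 nm = 7.9e-08 m
rho = 2 * 59 / (4.55e-05 * 7.9e-08)
rho = 3.283e+13 1/m^2


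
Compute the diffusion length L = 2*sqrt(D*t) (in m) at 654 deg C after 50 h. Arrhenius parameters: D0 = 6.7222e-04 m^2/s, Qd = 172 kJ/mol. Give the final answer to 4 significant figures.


Step 1: D = D0 * exp(-Qd/(R*T))
T = 927.15 K
D = 6.7222e-04 * exp(-172e3 / (8.314 * 927.15)) = 1.37046e-13 m^2/s
Step 2: L = 2*sqrt(D*t)
t = 50 h = 180000 s
L = 2*sqrt(1.37046e-13 * 180000) = 3.141e-04 m


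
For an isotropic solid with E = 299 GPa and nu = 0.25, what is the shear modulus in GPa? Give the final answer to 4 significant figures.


G = E / (2*(1+nu))
G = 299 / (2*(1+0.25))
G = 119.6 GPa


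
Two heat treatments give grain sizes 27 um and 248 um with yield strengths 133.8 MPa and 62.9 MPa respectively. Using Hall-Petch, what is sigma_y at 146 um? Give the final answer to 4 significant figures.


sigma_y = sigma0 + k / sqrt(d)
1/sqrt(d1) = 1/sqrt(2.7e-05) = 192.45;  1/sqrt(d2) = 63.5001
k = (sigma1 - sigma2) / (1/sqrt(d1) - 1/sqrt(d2)) = (133.8 - 62.9) / (192.45 - 63.5001) = 0.549825 MPa*m^0.5
sigma0 = sigma1 - k/sqrt(d1) = 133.8 - 0.549825*192.45 = 27.9861 MPa
sigma_y(d3) = 27.9861 + 0.549825 / sqrt(1.46e-04) = 73.49 MPa


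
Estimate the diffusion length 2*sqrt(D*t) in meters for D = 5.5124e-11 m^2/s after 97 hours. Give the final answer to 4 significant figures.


t = 97 hr = 349200 s
Diffusion length = 2*sqrt(D*t)
= 2*sqrt(5.5124e-11 * 349200)
= 8.775e-03 m


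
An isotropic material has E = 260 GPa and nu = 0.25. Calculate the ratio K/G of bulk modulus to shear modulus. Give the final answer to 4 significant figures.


G = E / (2*(1+nu))
G = 260 / (2*(1+0.25)) = 104 GPa
K = E / (3*(1-2*nu))
K = 260 / (3*(1-2*0.25)) = 173.333 GPa
K/G = 173.333 / 104 = 1.667


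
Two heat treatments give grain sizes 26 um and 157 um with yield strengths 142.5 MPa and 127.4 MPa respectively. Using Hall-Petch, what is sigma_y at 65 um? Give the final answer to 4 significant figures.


sigma_y = sigma0 + k / sqrt(d)
1/sqrt(d1) = 1/sqrt(2.6e-05) = 196.116;  1/sqrt(d2) = 79.8087
k = (sigma1 - sigma2) / (1/sqrt(d1) - 1/sqrt(d2)) = (142.5 - 127.4) / (196.116 - 79.8087) = 0.129828 MPa*m^0.5
sigma0 = sigma1 - k/sqrt(d1) = 142.5 - 0.129828*196.116 = 117.039 MPa
sigma_y(d3) = 117.039 + 0.129828 / sqrt(6.5e-05) = 133.1 MPa


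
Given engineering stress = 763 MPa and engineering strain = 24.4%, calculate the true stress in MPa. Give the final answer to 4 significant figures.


sigma_true = sigma_eng * (1 + epsilon_eng)
sigma_true = 763 * (1 + 0.244)
sigma_true = 949.2 MPa


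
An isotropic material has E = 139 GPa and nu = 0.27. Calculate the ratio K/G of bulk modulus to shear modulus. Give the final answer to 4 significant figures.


G = E / (2*(1+nu))
G = 139 / (2*(1+0.27)) = 54.7244 GPa
K = E / (3*(1-2*nu))
K = 139 / (3*(1-2*0.27)) = 100.725 GPa
K/G = 100.725 / 54.7244 = 1.841


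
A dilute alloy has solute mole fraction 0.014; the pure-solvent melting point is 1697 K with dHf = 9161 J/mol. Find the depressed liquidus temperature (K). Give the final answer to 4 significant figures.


dT = R*Tm^2*x / dHf
dT = 8.314 * 1697^2 * 0.014 / 9161
dT = 36.5897 K
T_new = 1697 - 36.5897 = 1660 K


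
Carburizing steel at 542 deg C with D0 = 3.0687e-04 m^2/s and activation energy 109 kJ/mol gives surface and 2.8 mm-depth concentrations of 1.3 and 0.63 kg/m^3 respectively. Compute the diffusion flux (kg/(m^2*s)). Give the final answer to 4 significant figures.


Step 1: D = D0 * exp(-Qd/(R*T))
T = 542 + 273.15 = 815.15 K
D = 3.0687e-04 * exp(-109e3 / (8.314 * 815.15)) = 3.17691e-11 m^2/s
Step 2: J = D * (C1 - C2) / dx
J = 3.17691e-11 * (1.3 - 0.63) / 2.8e-03
J = 7.602e-09 kg/(m^2*s)


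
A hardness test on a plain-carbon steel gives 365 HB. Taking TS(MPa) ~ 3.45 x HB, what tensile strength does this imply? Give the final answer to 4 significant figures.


TS (MPa) = 3.45 * HB
TS = 3.45 * 365
TS = 1259 MPa


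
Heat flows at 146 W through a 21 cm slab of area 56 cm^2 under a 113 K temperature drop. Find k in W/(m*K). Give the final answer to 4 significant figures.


k = Q*L / (A*dT)
L = 0.21 m, A = 5.6e-03 m^2
k = 146 * 0.21 / (5.6e-03 * 113)
k = 48.45 W/(m*K)


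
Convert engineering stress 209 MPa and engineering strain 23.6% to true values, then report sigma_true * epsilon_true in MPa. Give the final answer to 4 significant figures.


sigma_true = sigma_eng * (1 + epsilon_eng)
sigma_true = 209 * (1 + 0.236) = 258.324 MPa
epsilon_true = ln(1 + epsilon_eng)
epsilon_true = ln(1 + 0.236) = 0.21188
sigma_true * epsilon_true = 258.324 * 0.21188 = 54.73 MPa
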